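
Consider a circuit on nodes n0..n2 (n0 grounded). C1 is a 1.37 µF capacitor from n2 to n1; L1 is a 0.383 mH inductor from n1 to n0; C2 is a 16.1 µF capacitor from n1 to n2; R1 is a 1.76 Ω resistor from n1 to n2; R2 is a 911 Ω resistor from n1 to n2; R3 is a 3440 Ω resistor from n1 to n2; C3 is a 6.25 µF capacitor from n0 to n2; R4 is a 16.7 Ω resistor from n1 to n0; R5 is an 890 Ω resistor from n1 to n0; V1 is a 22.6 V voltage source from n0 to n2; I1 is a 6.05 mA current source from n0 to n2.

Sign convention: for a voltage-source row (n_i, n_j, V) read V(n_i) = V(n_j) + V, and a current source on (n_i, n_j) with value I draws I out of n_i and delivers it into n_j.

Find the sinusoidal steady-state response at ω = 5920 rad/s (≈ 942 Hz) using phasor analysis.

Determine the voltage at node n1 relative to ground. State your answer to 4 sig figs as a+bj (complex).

Element admittances at ω=5920 rad/s:
  Y(C1) = 0.000+0.008110j S between n2,n1
  Y(L1) = 0.000-0.4410j S between n1,n0
  Y(C2) = 0.000+0.09531j S between n1,n2
  Y(R1) = 0.5682+0.000j S between n1,n2
  Y(R2) = 0.001098+0.000j S between n1,n2
  Y(R3) = 0.0002907+0.000j S between n1,n2
  Y(C3) = 0.000+0.03700j S between n0,n2
  Y(R4) = 0.05988+0.000j S between n1,n0
  Y(R5) = 0.001124+0.000j S between n1,n0
  V1: constraint V(n0)−V(n2) = 22.6
  I1: injects 0.00605 A into n2 (from n0)
Assemble and solve the 3×3 MNA system:
  V(n1)=-14.32-11.38j  V(n2)=-22.60+0.000j
  i(V1)=-5.897+4.787j

-14.32-11.38j V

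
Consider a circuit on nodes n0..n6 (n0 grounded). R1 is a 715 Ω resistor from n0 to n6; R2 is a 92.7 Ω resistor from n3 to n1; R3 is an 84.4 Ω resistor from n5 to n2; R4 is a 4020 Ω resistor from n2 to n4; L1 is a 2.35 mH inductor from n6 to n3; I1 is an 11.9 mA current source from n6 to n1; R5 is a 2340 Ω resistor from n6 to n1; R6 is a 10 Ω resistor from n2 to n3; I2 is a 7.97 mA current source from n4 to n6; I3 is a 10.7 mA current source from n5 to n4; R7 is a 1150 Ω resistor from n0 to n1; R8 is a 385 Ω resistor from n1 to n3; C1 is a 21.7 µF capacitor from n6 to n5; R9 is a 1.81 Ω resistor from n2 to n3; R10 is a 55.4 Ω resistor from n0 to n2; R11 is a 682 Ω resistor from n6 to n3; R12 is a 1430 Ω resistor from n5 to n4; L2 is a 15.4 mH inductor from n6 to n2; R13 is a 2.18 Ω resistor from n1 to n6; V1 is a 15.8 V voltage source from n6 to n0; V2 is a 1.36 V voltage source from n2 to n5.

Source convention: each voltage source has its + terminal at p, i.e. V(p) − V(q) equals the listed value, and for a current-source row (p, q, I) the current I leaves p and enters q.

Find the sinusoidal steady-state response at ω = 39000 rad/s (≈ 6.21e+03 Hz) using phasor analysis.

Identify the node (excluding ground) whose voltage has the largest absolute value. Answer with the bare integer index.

4

Apply KCL at each of the 6 non-ground nodes and solve the resulting linear system.
Node n1: branches {R2, I1, R5, R7, R8, R13} → V_1 = 15.83+0.01180j
Node n2: branches {R3, R4, R6, R9, R10, L2, V2} → V_2 = 17.16+0.4044j
Node n3: branches {R2, L1, R6, R8, R9, R11} → V_3 = 17.13+0.4174j
Node n4: branches {R4, I2, I3, R12} → V_4 = 19.04+0.4044j
Node n5: branches {R3, I3, C1, R12, V2} → V_5 = 15.80+0.4044j
Node n6: branches {R1, L1, I1, R5, I2, C1, R11, L2, R13, V1} → V_6 = 15.80+0.000j
Source currents: i(V1)=-0.3457-0.007311j, i(V2)=-0.3500+0.003415j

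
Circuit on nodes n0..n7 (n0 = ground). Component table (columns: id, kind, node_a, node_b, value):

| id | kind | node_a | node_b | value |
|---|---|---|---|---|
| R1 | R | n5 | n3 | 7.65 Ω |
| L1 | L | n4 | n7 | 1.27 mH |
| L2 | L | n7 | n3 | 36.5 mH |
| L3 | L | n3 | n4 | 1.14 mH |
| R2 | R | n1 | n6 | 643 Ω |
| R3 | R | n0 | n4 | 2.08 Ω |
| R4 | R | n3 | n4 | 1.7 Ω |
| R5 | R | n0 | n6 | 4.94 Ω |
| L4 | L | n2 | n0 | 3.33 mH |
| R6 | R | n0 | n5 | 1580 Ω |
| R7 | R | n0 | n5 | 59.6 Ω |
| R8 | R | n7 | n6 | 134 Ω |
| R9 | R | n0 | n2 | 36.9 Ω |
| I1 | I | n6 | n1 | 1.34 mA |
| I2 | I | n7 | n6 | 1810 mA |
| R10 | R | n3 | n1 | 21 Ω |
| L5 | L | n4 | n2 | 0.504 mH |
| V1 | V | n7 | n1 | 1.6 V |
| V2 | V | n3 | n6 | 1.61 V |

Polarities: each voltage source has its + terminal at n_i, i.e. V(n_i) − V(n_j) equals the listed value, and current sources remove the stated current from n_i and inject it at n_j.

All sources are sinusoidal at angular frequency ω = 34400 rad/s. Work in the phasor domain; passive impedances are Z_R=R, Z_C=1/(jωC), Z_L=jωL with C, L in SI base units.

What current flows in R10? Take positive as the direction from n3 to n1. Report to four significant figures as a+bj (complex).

1.317+0.5056j A

MNA unknowns: 7 node voltages V₁..V_7 plus 2 source currents (V1, V2)
R1: Y=0.1307+0.000j on G[5,3]
L1: Y=0.000-0.02289j on G[4,7]
L2: Y=0.000-0.0007964j on G[7,3]
L3: Y=0.000-0.02550j on G[3,4]
R2: Y=0.001555+0.000j on G[1,6]
R3: Y=0.4808+0.000j on G[0,4]
R4: Y=0.5882+0.000j on G[3,4]
R5: Y=0.2024+0.000j on G[0,6]
L4: Y=0.000-0.008730j on G[2,0]
R6: Y=0.0006329+0.000j on G[0,5]
R7: Y=0.01678+0.000j on G[0,5]
R8: Y=0.007463+0.000j on G[7,6]
R9: Y=0.02710+0.000j on G[0,2]
I1: z[6]−=0.00134, z[1]+=0.00134
I2: z[7]−=1.81, z[6]+=1.81
R10: Y=0.04762+0.000j on G[3,1]
L5: Y=0.000-0.05768j on G[4,2]
V1: row V7−V1=1.6, i_V1 at 7,1
V2: row V3−V6=1.61, i_V2 at 3,6
solve → V1=-26.72-11.14j, V2=0.2518+0.1030j, V3=0.9279-0.5257j, V4=0.2415+0.2369j, V5=0.8188-0.4639j, V6=-0.6821-0.5257j, V7=-25.12-11.14j
aux → i_V1=-1.359-0.5221j, i_V2=-1.724-0.01067j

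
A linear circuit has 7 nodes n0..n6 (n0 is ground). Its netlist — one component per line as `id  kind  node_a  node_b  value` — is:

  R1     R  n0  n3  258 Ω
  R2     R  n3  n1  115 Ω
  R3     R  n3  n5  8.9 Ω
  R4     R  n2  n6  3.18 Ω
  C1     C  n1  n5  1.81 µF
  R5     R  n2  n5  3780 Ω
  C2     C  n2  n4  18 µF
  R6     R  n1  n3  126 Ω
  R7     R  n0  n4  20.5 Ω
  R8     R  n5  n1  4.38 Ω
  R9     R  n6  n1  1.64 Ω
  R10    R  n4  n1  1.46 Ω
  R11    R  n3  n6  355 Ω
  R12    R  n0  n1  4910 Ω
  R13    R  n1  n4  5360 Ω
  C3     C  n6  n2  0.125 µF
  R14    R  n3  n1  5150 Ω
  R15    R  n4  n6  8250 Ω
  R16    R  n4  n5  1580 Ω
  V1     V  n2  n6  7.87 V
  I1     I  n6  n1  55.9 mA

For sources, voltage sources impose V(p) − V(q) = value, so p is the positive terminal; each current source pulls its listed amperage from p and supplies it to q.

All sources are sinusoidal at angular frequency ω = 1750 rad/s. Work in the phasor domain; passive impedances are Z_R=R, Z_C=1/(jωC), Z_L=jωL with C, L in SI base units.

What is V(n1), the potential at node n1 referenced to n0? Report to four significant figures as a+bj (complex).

Apply KCL at each of the 6 non-ground nodes and solve the resulting linear system.
Node n1: branches {R2, C1, R6, R8, R9, R10, R12, R13, R14, I1} → V_1 = -0.03183-0.3248j
Node n2: branches {R4, R5, C2, C3, V1} → V_2 = 7.705-0.7205j
Node n3: branches {R1, R2, R3, R6, R11, R14} → V_3 = -0.02749-0.3230j
Node n4: branches {C2, R7, R10, R13, R15, R16} → V_4 = 0.002317+0.02702j
Node n5: branches {R3, C1, R5, R8, R16} → V_5 = -0.02434-0.3239j
Node n6: branches {R4, R9, R11, C3, R15, V1, I1} → V_6 = -0.1648-0.7205j
Source currents: i(V1)=-2.500-0.2443j

-0.03183-0.3248j V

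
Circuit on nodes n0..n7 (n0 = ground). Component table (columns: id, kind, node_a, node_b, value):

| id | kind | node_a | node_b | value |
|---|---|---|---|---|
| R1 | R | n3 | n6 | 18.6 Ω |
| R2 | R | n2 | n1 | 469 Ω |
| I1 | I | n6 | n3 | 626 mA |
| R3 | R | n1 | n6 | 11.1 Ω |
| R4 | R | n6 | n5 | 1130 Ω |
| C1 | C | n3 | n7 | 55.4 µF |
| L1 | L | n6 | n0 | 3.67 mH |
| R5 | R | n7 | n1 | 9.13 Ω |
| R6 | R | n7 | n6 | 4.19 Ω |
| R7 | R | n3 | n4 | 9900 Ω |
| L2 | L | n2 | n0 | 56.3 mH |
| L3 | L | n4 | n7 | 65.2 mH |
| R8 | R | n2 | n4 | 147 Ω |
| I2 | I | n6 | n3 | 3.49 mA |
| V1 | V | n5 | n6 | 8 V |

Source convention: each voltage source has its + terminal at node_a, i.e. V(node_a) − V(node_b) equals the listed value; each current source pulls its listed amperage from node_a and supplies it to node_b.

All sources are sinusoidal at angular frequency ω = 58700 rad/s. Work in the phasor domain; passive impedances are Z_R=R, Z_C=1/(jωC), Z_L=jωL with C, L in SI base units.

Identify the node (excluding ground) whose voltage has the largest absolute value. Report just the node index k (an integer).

Apply KCL at each of the 7 non-ground nodes and solve the resulting linear system.
Node n1: branches {R2, R3, R5} → V_1 = 0.9466+0.01181j
Node n2: branches {R2, L2, R8} → V_2 = 0.9784+0.04696j
Node n3: branches {R1, I1, C1, R7, I2} → V_3 = 1.779-0.1397j
Node n4: branches {R7, L3, R8} → V_4 = 0.9905+0.01446j
Node n5: branches {R4, V1} → V_5 = 7.936-0.003061j
Node n6: branches {R1, I1, R3, R4, L1, R6, I2, V1} → V_6 = -0.06378-0.003061j
Node n7: branches {C1, R5, R6, L3} → V_7 = 1.777+0.02335j
Source currents: i(V1)=-0.007080+0.000j

5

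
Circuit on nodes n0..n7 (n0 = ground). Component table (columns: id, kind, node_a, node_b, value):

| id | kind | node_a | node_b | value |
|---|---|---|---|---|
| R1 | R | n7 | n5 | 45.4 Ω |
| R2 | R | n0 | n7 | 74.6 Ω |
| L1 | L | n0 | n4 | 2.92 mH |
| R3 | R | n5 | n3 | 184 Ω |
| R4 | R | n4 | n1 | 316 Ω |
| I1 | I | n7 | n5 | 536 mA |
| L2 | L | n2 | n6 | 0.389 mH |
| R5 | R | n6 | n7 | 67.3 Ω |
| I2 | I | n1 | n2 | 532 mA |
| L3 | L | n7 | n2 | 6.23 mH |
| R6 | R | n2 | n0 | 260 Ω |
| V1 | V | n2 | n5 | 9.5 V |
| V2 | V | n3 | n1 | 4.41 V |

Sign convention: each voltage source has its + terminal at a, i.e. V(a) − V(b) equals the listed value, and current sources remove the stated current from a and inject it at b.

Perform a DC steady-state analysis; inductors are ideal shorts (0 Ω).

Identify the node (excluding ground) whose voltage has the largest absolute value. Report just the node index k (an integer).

1

Element admittances at DC:
  Y(R1) = 0.02203 S between n7,n5
  Y(R2) = 0.01340 S between n0,n7
  L1: short n0↔n4 (DC inductor)
  Y(R3) = 0.005435 S between n5,n3
  Y(R4) = 0.003165 S between n4,n1
  I1: injects 0.536 A into n5 (from n7)
  L2: short n2↔n6 (DC inductor)
  Y(R5) = 0.01486 S between n6,n7
  I2: injects 0.532 A into n2 (from n1)
  L3: short n7↔n2 (DC inductor)
  Y(R6) = 0.003846 S between n2,n0
  V1: constraint V(n2)−V(n5) = 9.5
  V2: constraint V(n3)−V(n1) = 4.41
Assemble and solve the 12×12 MNA system:
  V(n1)=-63.32  V(n2)=11.61  V(n3)=-58.91  V(n4)=0.000  V(n5)=2.115  V(n6)=11.61  V(n7)=11.61
  i(L1)=0.2004  i(L2)=0.000  i(L3)=-0.9009  i(V1)=-0.4136  i(V2)=0.3316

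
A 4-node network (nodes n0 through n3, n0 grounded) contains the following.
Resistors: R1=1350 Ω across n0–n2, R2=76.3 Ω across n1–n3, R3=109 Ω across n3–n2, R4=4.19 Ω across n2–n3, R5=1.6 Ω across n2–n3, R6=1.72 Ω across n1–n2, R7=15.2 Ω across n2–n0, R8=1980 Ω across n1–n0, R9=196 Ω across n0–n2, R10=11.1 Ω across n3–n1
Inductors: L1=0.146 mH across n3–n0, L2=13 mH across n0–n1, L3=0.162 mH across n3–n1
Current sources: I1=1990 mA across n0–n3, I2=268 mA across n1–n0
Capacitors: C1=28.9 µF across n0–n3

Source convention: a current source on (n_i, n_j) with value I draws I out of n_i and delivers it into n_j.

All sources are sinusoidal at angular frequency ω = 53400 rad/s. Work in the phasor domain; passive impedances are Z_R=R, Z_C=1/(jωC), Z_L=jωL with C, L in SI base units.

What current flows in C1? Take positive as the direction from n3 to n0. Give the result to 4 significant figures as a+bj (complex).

Apply KCL at each of the 3 non-ground nodes and solve the resulting linear system.
Node n1: branches {R2, L2, R6, L3, R8, R10, I2} → V_1 = -0.5004-1.294j
Node n2: branches {R1, R3, R4, R5, R6, R7, R9} → V_2 = -0.1561-1.195j
Node n3: branches {L1, R2, I1, C1, R3, R4, R5, L3, R10} → V_3 = 0.06043-1.226j

1.893+0.09326j A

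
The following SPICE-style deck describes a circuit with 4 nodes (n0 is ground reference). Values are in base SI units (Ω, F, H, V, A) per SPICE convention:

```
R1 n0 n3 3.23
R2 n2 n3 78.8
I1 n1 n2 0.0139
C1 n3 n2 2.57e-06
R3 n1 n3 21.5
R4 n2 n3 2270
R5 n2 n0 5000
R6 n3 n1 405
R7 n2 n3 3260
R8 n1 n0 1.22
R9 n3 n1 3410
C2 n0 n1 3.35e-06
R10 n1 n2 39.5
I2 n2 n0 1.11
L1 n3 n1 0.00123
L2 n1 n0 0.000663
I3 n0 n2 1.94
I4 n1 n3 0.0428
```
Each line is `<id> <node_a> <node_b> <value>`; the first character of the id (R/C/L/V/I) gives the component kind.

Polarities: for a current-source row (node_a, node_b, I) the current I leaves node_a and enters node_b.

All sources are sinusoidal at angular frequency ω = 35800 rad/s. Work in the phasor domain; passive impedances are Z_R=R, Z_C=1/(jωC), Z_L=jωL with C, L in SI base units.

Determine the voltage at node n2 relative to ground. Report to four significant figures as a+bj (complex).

5.022-6.847j V

Element admittances at ω=35800 rad/s:
  Y(R1) = 0.3096+0.000j S between n0,n3
  Y(R2) = 0.01269+0.000j S between n2,n3
  I1: injects 0.0139 A into n2 (from n1)
  Y(C1) = 0.000+0.09201j S between n3,n2
  Y(R3) = 0.04651+0.000j S between n1,n3
  Y(R4) = 0.0004405+0.000j S between n2,n3
  Y(R5) = 0.0002000+0.000j S between n2,n0
  Y(R6) = 0.002469+0.000j S between n3,n1
  Y(R7) = 0.0003067+0.000j S between n2,n3
  Y(R8) = 0.8197+0.000j S between n1,n0
  Y(R9) = 0.0002933+0.000j S between n3,n1
  Y(C2) = 0.000+0.1199j S between n0,n1
  Y(R10) = 0.02532+0.000j S between n1,n2
  I2: injects 1.11 A into n0 (from n2)
  Y(L1) = 0.000-0.02271j S between n3,n1
  Y(L2) = 0.000-0.04213j S between n1,n0
  I3: injects 1.94 A into n2 (from n0)
  I4: injects 0.0428 A into n3 (from n1)
Assemble and solve the 3×3 MNA system:
  V(n1)=0.1949-0.2284j  V(n2)=5.022-6.847j  V(n3)=2.104+0.5602j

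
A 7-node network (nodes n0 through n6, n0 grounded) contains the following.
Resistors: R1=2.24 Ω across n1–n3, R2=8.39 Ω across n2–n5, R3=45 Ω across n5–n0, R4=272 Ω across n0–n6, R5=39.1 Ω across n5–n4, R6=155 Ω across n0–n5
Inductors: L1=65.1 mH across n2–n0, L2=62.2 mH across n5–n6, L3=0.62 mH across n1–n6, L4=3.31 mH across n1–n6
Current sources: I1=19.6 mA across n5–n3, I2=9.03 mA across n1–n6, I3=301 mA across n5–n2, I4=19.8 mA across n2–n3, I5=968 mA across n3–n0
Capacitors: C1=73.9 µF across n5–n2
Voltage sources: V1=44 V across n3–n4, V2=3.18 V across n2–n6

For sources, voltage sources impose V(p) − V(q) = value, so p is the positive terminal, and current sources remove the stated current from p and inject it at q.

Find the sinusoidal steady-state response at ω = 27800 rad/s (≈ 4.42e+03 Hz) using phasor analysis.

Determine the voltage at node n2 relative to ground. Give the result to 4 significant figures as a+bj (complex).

-29.57-0.7825j V

Element admittances at ω=27800 rad/s:
  Y(R1) = 0.4464+0.000j S between n1,n3
  Y(L1) = 0.000-0.0005526j S between n2,n0
  I1: injects 0.0196 A into n3 (from n5)
  I2: injects 0.00903 A into n6 (from n1)
  I3: injects 0.301 A into n2 (from n5)
  Y(R2) = 0.1192+0.000j S between n2,n5
  Y(R3) = 0.02222+0.000j S between n5,n0
  Y(C1) = 0.000+2.054j S between n5,n2
  I4: injects 0.0198 A into n3 (from n2)
  Y(L2) = 0.000-0.0005783j S between n5,n6
  Y(R4) = 0.003676+0.000j S between n0,n6
  Y(R5) = 0.02558+0.000j S between n5,n4
  Y(L3) = 0.000-0.05802j S between n1,n6
  I5: injects 0.968 A into n0 (from n3)
  Y(R6) = 0.006452+0.000j S between n0,n5
  Y(L4) = 0.000-0.01087j S between n1,n6
  V1: constraint V(n3)−V(n4) = 44
  V2: constraint V(n2)−V(n6) = 3.18
Assemble and solve the 8×8 MNA system:
  V(n1)=-31.69+2.541j  V(n2)=-29.57-0.7825j  V(n3)=-31.16+2.378j  V(n4)=-75.16+2.378j  V(n5)=-29.54-0.4695j  V(n6)=-32.75-0.7825j
  i(V1)=-1.167+0.07283j  i(V2)=-0.3586+0.07181j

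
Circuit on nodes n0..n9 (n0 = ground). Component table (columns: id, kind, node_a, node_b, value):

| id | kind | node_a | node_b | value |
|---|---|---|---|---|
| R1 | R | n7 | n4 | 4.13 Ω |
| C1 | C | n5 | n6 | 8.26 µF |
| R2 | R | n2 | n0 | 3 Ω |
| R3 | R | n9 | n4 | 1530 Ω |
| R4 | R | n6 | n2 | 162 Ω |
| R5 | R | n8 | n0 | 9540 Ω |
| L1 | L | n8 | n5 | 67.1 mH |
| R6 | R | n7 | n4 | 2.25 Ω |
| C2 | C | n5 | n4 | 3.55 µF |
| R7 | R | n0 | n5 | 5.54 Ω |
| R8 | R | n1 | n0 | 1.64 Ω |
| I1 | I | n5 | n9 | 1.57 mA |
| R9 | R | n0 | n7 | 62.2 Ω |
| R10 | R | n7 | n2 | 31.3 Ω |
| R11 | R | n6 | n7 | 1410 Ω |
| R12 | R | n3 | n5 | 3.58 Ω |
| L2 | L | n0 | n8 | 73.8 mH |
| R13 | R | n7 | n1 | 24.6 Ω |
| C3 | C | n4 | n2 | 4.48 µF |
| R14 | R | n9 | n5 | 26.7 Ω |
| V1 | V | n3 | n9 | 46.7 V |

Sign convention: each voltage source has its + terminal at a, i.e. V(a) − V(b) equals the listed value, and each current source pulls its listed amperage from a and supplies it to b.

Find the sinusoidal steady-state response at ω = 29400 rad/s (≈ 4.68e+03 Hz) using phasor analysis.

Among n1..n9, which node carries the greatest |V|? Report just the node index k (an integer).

Element admittances at ω=29400 rad/s:
  Y(R1) = 0.2421+0.000j S between n7,n4
  Y(C1) = 0.000+0.2428j S between n5,n6
  Y(R2) = 0.3333+0.000j S between n2,n0
  Y(R3) = 0.0006536+0.000j S between n9,n4
  Y(R4) = 0.006173+0.000j S between n6,n2
  Y(R5) = 0.0001048+0.000j S between n8,n0
  Y(L1) = 0.000-0.0005069j S between n8,n5
  Y(R6) = 0.4444+0.000j S between n7,n4
  Y(C2) = 0.000+0.1044j S between n5,n4
  Y(R7) = 0.1805+0.000j S between n0,n5
  Y(R8) = 0.6098+0.000j S between n1,n0
  I1: injects 0.00157 A into n9 (from n5)
  Y(R9) = 0.01608+0.000j S between n0,n7
  Y(R10) = 0.03195+0.000j S between n7,n2
  Y(R11) = 0.0007092+0.000j S between n6,n7
  Y(R12) = 0.2793+0.000j S between n3,n5
  Y(L2) = 0.000-0.0004609j S between n0,n8
  Y(R13) = 0.04065+0.000j S between n7,n1
  Y(C3) = 0.000+0.1317j S between n4,n2
  Y(R14) = 0.03745+0.000j S between n9,n5
  V1: constraint V(n3)−V(n9) = 46.7
Assemble and solve the 10×10 MNA system:
  V(n1)=-0.001194+0.005374j  V(n2)=-0.03101+0.01054j  V(n3)=5.674-0.04489j  V(n4)=-0.02015+0.09641j  V(n5)=0.06306-0.04518j  V(n6)=0.06478-0.04250j  V(n7)=-0.01910+0.08598j  V(n8)=0.03011-0.02693j  V(n9)=-41.03-0.04489j
  i(V1)=-1.567-8.143e-05j

9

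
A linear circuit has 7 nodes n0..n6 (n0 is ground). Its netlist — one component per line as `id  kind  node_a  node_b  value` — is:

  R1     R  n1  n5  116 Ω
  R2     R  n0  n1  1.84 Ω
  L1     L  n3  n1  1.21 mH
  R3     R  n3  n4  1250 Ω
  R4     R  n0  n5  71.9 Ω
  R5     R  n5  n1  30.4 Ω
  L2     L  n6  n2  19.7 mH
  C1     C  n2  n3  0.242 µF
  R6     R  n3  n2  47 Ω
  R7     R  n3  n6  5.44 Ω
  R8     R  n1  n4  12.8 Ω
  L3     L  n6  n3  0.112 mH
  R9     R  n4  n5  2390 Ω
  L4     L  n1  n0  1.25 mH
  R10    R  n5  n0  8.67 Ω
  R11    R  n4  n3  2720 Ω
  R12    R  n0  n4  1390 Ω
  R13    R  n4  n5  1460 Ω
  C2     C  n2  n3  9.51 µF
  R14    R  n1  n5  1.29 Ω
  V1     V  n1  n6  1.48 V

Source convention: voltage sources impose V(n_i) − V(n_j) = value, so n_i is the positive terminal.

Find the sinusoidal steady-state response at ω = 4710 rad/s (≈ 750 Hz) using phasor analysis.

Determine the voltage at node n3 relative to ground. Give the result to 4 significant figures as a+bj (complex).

MNA unknowns: 6 node voltages V₁..V_6 plus 1 source current (V1)
R1: Y=0.008621+0.000j on G[1,5]
R2: Y=0.5435+0.000j on G[0,1]
L1: Y=0.000-0.1755j on G[3,1]
R3: Y=0.0008000+0.000j on G[3,4]
R4: Y=0.01391+0.000j on G[0,5]
R5: Y=0.03289+0.000j on G[5,1]
L2: Y=0.000-0.01078j on G[6,2]
C1: Y=0.000+0.001140j on G[2,3]
R6: Y=0.02128+0.000j on G[3,2]
R7: Y=0.1838+0.000j on G[3,6]
R8: Y=0.07812+0.000j on G[1,4]
L3: Y=0.000-1.896j on G[6,3]
R9: Y=0.0004184+0.000j on G[4,5]
L4: Y=0.000-0.1699j on G[1,0]
R10: Y=0.1153+0.000j on G[5,0]
R11: Y=0.0003676+0.000j on G[4,3]
R12: Y=0.0007194+0.000j on G[0,4]
R13: Y=0.0006849+0.000j on G[4,5]
C2: Y=0.000+0.04479j on G[2,3]
R14: Y=0.7752+0.000j on G[1,5]
V1: row V1−V6=1.48, i_V1 at 1,6
solve → V1=2.423e-05+6.470e-06j, V2=-1.327+0.004258j, V3=-1.356-0.01024j, V4=-0.01950-0.0001411j, V5=-1.827e-06+5.415e-06j, V6=-1.480+6.470e-06j
aux → i_V1=-0.003359+0.2380j

-1.356-0.01024j V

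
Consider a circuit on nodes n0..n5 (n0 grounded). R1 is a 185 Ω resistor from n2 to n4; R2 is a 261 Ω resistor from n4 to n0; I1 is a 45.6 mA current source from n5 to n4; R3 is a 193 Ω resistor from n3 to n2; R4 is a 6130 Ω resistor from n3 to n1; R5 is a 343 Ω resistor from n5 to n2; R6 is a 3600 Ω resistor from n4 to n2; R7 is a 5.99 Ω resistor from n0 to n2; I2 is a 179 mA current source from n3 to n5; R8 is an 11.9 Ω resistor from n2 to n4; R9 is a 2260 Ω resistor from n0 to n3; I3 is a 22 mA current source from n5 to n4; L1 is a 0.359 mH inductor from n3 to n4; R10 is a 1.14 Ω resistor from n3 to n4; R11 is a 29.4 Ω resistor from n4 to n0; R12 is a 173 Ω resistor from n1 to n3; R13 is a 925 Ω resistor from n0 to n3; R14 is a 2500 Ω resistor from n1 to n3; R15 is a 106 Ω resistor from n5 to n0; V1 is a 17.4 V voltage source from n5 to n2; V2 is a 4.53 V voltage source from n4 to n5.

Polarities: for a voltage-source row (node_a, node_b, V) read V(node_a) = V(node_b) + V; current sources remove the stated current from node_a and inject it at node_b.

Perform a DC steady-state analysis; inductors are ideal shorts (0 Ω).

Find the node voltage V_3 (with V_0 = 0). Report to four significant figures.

Element admittances at DC:
  Y(R1) = 0.005405 S between n2,n4
  Y(R2) = 0.003831 S between n4,n0
  I1: injects 0.0456 A into n4 (from n5)
  Y(R3) = 0.005181 S between n3,n2
  Y(R4) = 0.0001631 S between n3,n1
  Y(R5) = 0.002915 S between n5,n2
  Y(R6) = 0.0002778 S between n4,n2
  Y(R7) = 0.1669 S between n0,n2
  I2: injects 0.179 A into n5 (from n3)
  Y(R8) = 0.08403 S between n2,n4
  Y(R9) = 0.0004425 S between n0,n3
  I3: injects 0.022 A into n4 (from n5)
  L1: short n3↔n4 (DC inductor)
  Y(R10) = 0.8772 S between n3,n4
  Y(R11) = 0.03401 S between n4,n0
  Y(R12) = 0.005780 S between n1,n3
  Y(R13) = 0.001081 S between n0,n3
  Y(R14) = 0.0004000 S between n1,n3
  Y(R15) = 0.009434 S between n5,n0
  V1: constraint V(n5)−V(n2) = 17.4
  V2: constraint V(n4)−V(n5) = 4.53
Assemble and solve the 8×8 MNA system:
  V(n1)=17.17  V(n2)=-4.763  V(n3)=17.17  V(n4)=17.17  V(n5)=12.64
  i(L1)=-0.3188  i(V1)=-2.927  i(V2)=-2.868

17.17 V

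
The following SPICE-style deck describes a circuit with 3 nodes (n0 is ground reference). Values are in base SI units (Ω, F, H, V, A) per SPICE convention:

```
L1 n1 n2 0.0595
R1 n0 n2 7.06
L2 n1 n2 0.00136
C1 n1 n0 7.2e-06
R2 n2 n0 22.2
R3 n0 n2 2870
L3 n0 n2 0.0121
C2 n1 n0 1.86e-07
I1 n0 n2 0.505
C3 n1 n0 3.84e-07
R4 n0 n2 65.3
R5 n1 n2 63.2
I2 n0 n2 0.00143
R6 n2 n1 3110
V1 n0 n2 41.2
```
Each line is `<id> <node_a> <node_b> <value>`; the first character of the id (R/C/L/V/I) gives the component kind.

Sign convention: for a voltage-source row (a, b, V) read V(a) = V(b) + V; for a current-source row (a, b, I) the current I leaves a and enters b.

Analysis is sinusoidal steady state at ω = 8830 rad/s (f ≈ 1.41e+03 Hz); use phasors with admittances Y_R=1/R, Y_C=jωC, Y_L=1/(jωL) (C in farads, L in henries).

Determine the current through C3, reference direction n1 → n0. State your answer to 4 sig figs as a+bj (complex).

MNA unknowns: 2 node voltages V₁..V_2 plus 1 source current (V1)
L1: Y=0.000-0.001903j on G[1,2]
R1: Y=0.1416+0.000j on G[0,2]
L2: Y=0.000-0.08327j on G[1,2]
C1: Y=0.000+0.06358j on G[1,0]
R2: Y=0.04505+0.000j on G[2,0]
R3: Y=0.0003484+0.000j on G[0,2]
L3: Y=0.000-0.009360j on G[0,2]
C2: Y=0.000+0.001642j on G[1,0]
I1: z[0]−=0.505, z[2]+=0.505
C3: Y=0.000+0.003391j on G[1,0]
R4: Y=0.01531+0.000j on G[0,2]
R5: Y=0.01582+0.000j on G[1,2]
I2: z[0]−=0.00143, z[2]+=0.00143
R6: Y=0.0003215+0.000j on G[2,1]
V1: row V0−V2=41.2, i_V1 at 0,2
solve → V1=-128.7+85.28j, V2=-41.20+0.000j
aux → i_V1=-14.69-8.445j

-0.2892-0.4364j A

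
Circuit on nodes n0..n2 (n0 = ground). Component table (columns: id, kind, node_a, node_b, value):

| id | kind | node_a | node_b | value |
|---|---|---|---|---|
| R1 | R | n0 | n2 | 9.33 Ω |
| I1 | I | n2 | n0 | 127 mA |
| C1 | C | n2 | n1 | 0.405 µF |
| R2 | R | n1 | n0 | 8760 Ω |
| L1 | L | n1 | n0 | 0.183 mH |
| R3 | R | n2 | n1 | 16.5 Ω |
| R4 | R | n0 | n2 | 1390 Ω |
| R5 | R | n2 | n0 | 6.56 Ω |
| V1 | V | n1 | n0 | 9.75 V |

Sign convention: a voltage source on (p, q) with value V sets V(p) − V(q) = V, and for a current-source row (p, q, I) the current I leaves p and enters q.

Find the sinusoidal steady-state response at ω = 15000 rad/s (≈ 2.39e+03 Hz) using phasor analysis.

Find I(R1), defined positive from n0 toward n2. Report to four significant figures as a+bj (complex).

Apply KCL at each of the 2 non-ground nodes and solve the resulting linear system.
Node n1: branches {C1, R2, L1, R3, V1} → V_1 = 9.750+0.000j
Node n2: branches {R1, I1, C1, R3, R4, R5} → V_2 = 1.448+0.1571j
Source currents: i(V1)=-0.5052+3.511j

-0.1552-0.01684j A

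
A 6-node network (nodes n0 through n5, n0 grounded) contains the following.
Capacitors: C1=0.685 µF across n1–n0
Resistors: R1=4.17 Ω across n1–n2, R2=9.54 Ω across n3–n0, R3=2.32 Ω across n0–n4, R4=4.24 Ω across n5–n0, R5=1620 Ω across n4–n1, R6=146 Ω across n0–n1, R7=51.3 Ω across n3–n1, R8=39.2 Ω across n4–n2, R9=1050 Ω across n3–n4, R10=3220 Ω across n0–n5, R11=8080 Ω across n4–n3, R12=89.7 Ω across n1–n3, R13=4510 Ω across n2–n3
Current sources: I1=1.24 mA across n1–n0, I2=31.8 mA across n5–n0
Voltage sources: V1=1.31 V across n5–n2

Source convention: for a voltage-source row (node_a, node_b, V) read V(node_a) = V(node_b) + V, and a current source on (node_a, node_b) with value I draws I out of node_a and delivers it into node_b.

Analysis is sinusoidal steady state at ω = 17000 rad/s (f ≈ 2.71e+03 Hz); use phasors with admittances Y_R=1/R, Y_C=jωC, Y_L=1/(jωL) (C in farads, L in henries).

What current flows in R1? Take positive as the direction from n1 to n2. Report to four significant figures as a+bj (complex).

0.03239+0.009790j A

Element admittances at ω=17000 rad/s:
  Y(C1) = 0.000+0.01165j S between n1,n0
  Y(R1) = 0.2398+0.000j S between n1,n2
  Y(R2) = 0.1048+0.000j S between n3,n0
  I1: injects 0.00124 A into n0 (from n1)
  Y(R3) = 0.4310+0.000j S between n0,n4
  Y(R4) = 0.2358+0.000j S between n5,n0
  I2: injects 0.0318 A into n0 (from n5)
  Y(R5) = 0.0006173+0.000j S between n4,n1
  Y(R6) = 0.006849+0.000j S between n0,n1
  Y(R7) = 0.01949+0.000j S between n3,n1
  Y(R8) = 0.02551+0.000j S between n4,n2
  Y(R9) = 0.0009524+0.000j S between n3,n4
  Y(R10) = 0.0003106+0.000j S between n0,n5
  Y(R11) = 0.0001238+0.000j S between n4,n3
  Y(R12) = 0.01115+0.000j S between n1,n3
  Y(R13) = 0.0002217+0.000j S between n2,n3
  V1: constraint V(n5)−V(n2) = 1.31
Assemble and solve the 6×6 MNA system:
  V(n1)=-1.051+0.07844j  V(n2)=-1.186+0.03761j  V(n3)=-0.2379+0.01765j  V(n4)=-0.06799+0.002241j  V(n5)=0.1241+0.03761j
  i(V1)=-0.06111-0.008883j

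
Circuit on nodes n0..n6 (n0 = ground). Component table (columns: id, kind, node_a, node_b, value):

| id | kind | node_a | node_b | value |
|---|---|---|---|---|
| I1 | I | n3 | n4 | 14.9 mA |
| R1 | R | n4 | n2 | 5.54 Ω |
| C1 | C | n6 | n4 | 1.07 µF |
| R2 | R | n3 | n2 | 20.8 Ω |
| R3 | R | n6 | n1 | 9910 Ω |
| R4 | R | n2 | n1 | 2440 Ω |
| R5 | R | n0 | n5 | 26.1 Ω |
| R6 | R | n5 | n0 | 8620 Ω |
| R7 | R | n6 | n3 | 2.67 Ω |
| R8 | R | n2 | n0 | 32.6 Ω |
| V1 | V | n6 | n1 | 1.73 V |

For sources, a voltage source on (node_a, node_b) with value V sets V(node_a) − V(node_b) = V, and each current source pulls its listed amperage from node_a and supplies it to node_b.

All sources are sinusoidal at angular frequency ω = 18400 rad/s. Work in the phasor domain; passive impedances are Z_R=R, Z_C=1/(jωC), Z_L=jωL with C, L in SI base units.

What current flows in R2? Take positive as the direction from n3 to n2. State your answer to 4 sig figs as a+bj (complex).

-0.01095+0.005506j A

MNA unknowns: 6 node voltages V₁..V_6 plus 1 source current (V1)
I1: z[3]−=0.0149, z[4]+=0.0149
R1: Y=0.1805+0.000j on G[4,2]
C1: Y=0.000+0.01969j on G[6,4]
R2: Y=0.04808+0.000j on G[3,2]
R3: Y=0.0001009+0.000j on G[6,1]
R4: Y=0.0004098+0.000j on G[2,1]
R5: Y=0.03831+0.000j on G[0,5]
R6: Y=0.0001160+0.000j on G[5,0]
R7: Y=0.3745+0.000j on G[6,3]
R8: Y=0.03067+0.000j on G[2,0]
V1: row V6−V1=1.73, i_V1 at 6,1
solve → V1=-1.947+0.1292j, V2=0.000+0.000j, V3=-0.2278+0.1145j, V4=0.06509-0.03080j, V5=0.000+0.000j, V6=-0.2172+0.1292j
aux → i_V1=-0.0009726+5.296e-05j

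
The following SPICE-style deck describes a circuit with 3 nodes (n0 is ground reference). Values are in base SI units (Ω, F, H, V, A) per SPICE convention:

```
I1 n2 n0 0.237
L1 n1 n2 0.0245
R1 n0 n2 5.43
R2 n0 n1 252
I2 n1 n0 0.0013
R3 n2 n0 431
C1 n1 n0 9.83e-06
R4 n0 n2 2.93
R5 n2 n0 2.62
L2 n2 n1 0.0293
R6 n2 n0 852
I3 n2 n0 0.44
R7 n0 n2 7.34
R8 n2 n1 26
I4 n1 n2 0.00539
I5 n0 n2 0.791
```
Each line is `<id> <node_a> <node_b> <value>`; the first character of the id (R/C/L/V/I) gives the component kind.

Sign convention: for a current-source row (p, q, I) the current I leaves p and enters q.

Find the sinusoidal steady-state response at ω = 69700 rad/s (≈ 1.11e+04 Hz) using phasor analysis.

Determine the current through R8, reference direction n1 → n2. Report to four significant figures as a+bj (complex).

-0.004245+0.0001283j A

Apply KCL at each of the 2 non-ground nodes and solve the resulting linear system.
Node n1: branches {L1, R2, I2, C1, L2, R8, I4} → V_1 = -0.0003811+0.003571j
Node n2: branches {I1, L1, R1, R3, R4, R5, L2, R6, I3, R7, R8, I4, I5} → V_2 = 0.1100+0.0002359j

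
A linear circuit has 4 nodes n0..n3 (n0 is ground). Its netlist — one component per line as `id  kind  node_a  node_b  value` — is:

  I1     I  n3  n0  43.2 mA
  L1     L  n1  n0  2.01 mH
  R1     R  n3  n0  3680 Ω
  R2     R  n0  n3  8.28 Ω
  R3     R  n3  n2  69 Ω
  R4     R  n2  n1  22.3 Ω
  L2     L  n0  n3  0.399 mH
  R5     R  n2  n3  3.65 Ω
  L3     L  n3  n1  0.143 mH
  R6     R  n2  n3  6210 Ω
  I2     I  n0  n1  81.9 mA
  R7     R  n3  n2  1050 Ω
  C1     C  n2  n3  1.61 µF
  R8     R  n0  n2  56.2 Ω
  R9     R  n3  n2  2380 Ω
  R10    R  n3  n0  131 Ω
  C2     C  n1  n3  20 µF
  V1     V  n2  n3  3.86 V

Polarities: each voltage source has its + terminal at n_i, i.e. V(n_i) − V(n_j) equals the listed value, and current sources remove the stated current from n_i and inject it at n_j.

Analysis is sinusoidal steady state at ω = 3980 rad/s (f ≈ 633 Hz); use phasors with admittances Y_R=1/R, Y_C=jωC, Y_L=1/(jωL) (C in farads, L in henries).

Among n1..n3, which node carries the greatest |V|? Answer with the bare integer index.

2

Apply KCL at each of the 3 non-ground nodes and solve the resulting linear system.
Node n1: branches {L1, R4, L3, I2, C2} → V_1 = -0.008159+0.08423j
Node n2: branches {R3, R4, R5, R6, R7, C1, R8, R9, V1} → V_2 = 3.847-0.06139j
Node n3: branches {I1, R1, R2, R3, L2, R5, L3, R6, R7, C1, R9, R10, C2, V1} → V_3 = -0.01266-0.06139j
Source currents: i(V1)=-1.361-0.01711j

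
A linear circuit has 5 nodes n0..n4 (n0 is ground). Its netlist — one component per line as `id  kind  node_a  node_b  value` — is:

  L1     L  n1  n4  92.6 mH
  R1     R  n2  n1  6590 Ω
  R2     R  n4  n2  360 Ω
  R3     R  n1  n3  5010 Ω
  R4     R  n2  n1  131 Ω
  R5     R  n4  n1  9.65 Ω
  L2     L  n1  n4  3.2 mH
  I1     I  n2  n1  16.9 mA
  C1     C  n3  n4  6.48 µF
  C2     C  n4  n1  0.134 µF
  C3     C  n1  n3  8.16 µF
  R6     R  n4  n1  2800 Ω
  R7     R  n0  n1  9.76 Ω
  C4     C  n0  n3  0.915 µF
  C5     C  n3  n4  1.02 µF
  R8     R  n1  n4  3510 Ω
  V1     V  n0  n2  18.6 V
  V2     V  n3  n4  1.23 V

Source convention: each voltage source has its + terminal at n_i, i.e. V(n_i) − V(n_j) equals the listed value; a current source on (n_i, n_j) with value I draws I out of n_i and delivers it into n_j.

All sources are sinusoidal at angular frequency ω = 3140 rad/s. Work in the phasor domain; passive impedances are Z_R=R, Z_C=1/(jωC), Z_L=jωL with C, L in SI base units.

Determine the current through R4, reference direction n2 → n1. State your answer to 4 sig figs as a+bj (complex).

-0.1298-0.0001779j A

Element admittances at ω=3140 rad/s:
  Y(L1) = 0.000-0.003439j S between n1,n4
  Y(R1) = 0.0001517+0.000j S between n2,n1
  Y(R2) = 0.002778+0.000j S between n4,n2
  Y(R3) = 0.0001996+0.000j S between n1,n3
  Y(R4) = 0.007634+0.000j S between n2,n1
  Y(R5) = 0.1036+0.000j S between n4,n1
  Y(L2) = 0.000-0.09952j S between n1,n4
  I1: injects 0.0169 A into n1 (from n2)
  Y(C1) = 0.000+0.02035j S between n3,n4
  Y(C2) = 0.000+0.0004208j S between n4,n1
  Y(C3) = 0.000+0.02562j S between n1,n3
  Y(R6) = 0.0003571+0.000j S between n4,n1
  Y(R7) = 0.1025+0.000j S between n0,n1
  Y(C4) = 0.000+0.002873j S between n0,n3
  Y(C5) = 0.000+0.003203j S between n3,n4
  Y(R8) = 0.0002849+0.000j S between n1,n4
  V1: constraint V(n0)−V(n2) = 18.6
  V2: constraint V(n3)−V(n4) = 1.23
Assemble and solve the 6×6 MNA system:
  V(n1)=-1.594+0.02331j  V(n2)=-18.60+0.000j  V(n3)=-0.5306-0.3762j  V(n4)=-1.761-0.3762j
  i(V1)=-0.1623+0.0008636j  i(V2)=-0.01153-0.05462j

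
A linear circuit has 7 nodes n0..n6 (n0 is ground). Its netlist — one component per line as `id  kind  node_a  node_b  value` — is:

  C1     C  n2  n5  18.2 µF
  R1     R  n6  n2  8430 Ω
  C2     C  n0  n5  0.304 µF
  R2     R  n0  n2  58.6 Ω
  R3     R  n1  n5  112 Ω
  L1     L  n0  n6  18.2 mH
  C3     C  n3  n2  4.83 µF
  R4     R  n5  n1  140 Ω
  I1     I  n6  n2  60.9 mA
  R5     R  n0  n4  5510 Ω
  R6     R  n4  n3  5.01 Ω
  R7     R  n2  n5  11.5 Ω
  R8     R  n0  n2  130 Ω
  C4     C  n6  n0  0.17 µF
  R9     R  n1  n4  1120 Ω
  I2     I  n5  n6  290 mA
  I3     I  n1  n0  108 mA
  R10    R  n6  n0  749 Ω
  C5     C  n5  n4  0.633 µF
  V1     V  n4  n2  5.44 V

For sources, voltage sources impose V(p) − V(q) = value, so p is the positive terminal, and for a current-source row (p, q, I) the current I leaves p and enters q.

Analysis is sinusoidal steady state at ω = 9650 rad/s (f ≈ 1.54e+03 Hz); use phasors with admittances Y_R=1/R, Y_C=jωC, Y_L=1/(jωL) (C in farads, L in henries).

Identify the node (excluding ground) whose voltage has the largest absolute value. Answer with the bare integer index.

6

Apply KCL at each of the 6 non-ground nodes and solve the resulting linear system.
Node n1: branches {R3, R4, R9, I3} → V_1 = -19.52+3.554j
Node n2: branches {C1, R1, R2, C3, I1, R7, R8, V1} → V_2 = -12.98+1.812j
Node n3: branches {C3, R6} → V_3 = -7.822+0.6078j
Node n4: branches {R5, R6, R9, C5, V1} → V_4 = -7.541+1.812j
Node n5: branches {C1, C2, R3, R4, R7, I2, C5} → V_5 = -13.47+3.651j
Node n6: branches {R1, L1, I1, C4, I2, R10} → V_6 = 17.79+49.76j
Source currents: i(V1)=-0.07671-0.2754j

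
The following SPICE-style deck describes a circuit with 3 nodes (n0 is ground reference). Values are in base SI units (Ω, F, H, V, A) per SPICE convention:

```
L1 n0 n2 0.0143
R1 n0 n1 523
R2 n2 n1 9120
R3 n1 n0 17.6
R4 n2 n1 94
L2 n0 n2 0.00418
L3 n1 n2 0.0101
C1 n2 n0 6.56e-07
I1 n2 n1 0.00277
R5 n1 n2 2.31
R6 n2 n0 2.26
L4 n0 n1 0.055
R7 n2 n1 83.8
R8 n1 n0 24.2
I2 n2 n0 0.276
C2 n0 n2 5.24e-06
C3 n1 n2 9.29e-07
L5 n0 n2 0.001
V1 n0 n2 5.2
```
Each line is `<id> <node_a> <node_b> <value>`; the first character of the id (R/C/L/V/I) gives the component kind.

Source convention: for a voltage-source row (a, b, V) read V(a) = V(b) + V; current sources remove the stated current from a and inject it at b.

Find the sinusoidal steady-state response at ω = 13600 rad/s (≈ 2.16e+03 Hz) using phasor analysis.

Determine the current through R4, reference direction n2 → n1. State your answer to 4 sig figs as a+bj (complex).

Element admittances at ω=13600 rad/s:
  Y(L1) = 0.000-0.005142j S between n0,n2
  Y(R1) = 0.001912+0.000j S between n0,n1
  Y(R2) = 0.0001096+0.000j S between n2,n1
  Y(R3) = 0.05682+0.000j S between n1,n0
  Y(R4) = 0.01064+0.000j S between n2,n1
  Y(L2) = 0.000-0.01759j S between n0,n2
  Y(L3) = 0.000-0.007280j S between n1,n2
  Y(C1) = 0.000+0.008922j S between n2,n0
  I1: injects 0.00277 A into n1 (from n2)
  Y(R5) = 0.4329+0.000j S between n1,n2
  Y(R6) = 0.4425+0.000j S between n2,n0
  Y(L4) = 0.000-0.001337j S between n0,n1
  Y(R7) = 0.01193+0.000j S between n2,n1
  Y(R8) = 0.04132+0.000j S between n1,n0
  I2: injects 0.276 A into n0 (from n2)
  Y(C2) = 0.000+0.07126j S between n0,n2
  Y(C3) = 0.000+0.01263j S between n1,n2
  Y(L5) = 0.000-0.07353j S between n0,n2
  V1: constraint V(n0)−V(n2) = 5.2
Assemble and solve the 3×3 MNA system:
  V(n1)=-4.259-0.01932j  V(n2)=-5.200+0.000j
  i(V1)=-2.451+0.08736j

-0.01001+0.0002055j A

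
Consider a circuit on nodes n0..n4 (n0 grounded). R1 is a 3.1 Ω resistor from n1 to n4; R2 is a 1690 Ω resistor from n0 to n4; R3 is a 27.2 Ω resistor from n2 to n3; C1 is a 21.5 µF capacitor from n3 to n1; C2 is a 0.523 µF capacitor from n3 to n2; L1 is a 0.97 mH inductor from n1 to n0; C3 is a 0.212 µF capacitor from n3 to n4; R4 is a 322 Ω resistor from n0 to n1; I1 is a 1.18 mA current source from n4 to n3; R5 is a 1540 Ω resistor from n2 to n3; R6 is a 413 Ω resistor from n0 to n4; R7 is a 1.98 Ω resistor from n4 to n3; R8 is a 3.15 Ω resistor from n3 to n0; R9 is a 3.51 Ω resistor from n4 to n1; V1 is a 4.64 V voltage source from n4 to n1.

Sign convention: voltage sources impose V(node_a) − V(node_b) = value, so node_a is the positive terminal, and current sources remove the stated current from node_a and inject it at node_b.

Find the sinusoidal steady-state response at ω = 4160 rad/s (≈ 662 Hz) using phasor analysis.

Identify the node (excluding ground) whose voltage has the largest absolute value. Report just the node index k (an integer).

Apply KCL at each of the 4 non-ground nodes and solve the resulting linear system.
Node n1: branches {R1, C1, L1, R4, R9, V1} → V_1 = -2.152-2.015j
Node n2: branches {R3, C2, R5} → V_2 = 1.570-1.641j
Node n3: branches {R3, C1, C2, C3, I1, R5, R7, R8} → V_3 = 1.570-1.641j
Node n4: branches {R1, R2, C3, I1, R6, R7, R9, V1} → V_4 = 2.488-2.015j
Source currents: i(V1)=-3.291+0.1941j

4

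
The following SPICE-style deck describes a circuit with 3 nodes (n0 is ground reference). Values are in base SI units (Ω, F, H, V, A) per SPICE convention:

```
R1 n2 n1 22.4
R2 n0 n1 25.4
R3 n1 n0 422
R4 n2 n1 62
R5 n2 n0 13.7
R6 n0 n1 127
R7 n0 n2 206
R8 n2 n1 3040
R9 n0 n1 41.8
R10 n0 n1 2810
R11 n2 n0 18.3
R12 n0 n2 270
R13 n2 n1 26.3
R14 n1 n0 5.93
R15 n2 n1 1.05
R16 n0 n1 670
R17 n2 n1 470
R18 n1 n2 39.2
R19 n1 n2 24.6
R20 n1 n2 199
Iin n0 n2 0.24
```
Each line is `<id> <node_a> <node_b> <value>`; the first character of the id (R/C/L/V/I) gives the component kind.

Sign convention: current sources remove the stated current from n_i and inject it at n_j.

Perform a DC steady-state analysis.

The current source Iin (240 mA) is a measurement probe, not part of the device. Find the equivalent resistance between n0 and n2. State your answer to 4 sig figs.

R_eq = 2.970 Ω

MNA unknowns: 2 node voltages V₁..V_2
R1: Y=0.04464 on G[2,1]
R2: Y=0.03937 on G[0,1]
R3: Y=0.002370 on G[1,0]
R4: Y=0.01613 on G[2,1]
R5: Y=0.07299 on G[2,0]
R6: Y=0.007874 on G[0,1]
R7: Y=0.004854 on G[0,2]
R8: Y=0.0003289 on G[2,1]
R9: Y=0.02392 on G[0,1]
R10: Y=0.0003559 on G[0,1]
R11: Y=0.05464 on G[2,0]
R12: Y=0.003704 on G[0,2]
R13: Y=0.03802 on G[2,1]
R14: Y=0.1686 on G[1,0]
R15: Y=0.9524 on G[2,1]
R16: Y=0.001493 on G[0,1]
R17: Y=0.002128 on G[2,1]
R18: Y=0.02551 on G[1,2]
R19: Y=0.04065 on G[1,2]
R20: Y=0.005025 on G[1,2]
Iin: z[0]−=0.24, z[2]+=0.24
solve → V1=0.5857, V2=0.7128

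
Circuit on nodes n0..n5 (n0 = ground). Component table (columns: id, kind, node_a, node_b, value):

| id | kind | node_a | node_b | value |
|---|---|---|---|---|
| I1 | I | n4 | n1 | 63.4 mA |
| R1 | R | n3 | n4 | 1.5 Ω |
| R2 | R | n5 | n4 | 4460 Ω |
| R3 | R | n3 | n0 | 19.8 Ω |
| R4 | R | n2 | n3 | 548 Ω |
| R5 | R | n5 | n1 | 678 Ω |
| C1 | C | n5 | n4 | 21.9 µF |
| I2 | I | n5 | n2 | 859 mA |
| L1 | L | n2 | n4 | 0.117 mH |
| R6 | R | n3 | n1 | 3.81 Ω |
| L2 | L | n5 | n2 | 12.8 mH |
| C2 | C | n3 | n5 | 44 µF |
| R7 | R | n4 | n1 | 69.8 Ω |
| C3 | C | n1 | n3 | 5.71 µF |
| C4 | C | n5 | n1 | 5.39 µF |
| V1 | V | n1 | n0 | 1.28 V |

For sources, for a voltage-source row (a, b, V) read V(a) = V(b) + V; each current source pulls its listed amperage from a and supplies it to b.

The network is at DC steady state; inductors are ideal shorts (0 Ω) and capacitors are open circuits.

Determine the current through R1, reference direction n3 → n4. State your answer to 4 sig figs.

MNA unknowns: 5 node voltages V₁..V_5 plus 3 source currents (L1, L2, V1)
I1: z[4]−=0.0634, z[1]+=0.0634
R1: Y=0.6667 on G[3,4]
R2: Y=0.0002242 on G[5,4]
R3: Y=0.05051 on G[3,0]
R4: Y=0.001825 on G[2,3]
R5: Y=0.001475 on G[5,1]
C1: Y=0.000 on G[5,4]
I2: z[5]−=0.859, z[2]+=0.859
L1: row V2−V4=0, i_L1 at 2,4
R6: Y=0.2625 on G[3,1]
L2: row V5−V2=0, i_L2 at 5,2
C2: Y=0.000 on G[3,5]
R7: Y=0.01433 on G[4,1]
C3: Y=0.000 on G[1,3]
C4: Y=0.000 on G[5,1]
V1: row V1−V0=1.28, i_V1 at 1,0
solve → V1=1.280, V2=0.8108, V3=0.8946, V4=0.8108, V5=0.8108
aux → i_L1=0.0008449, i_L2=-0.8583, i_V1=-0.04518

0.05583 A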